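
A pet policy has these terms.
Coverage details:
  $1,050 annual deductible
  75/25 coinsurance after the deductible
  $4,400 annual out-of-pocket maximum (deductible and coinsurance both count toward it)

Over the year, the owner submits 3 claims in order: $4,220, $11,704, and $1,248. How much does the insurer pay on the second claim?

Claim 1 — $4,220: $1,050 to deductible, leaving $3,170; 25% of $3,170 = $792.50. Cost to owner: $1,842.50. OOP to date $1,842.50. Insurer: $4,220 − $1,842.50 = $2,377.50.
Claim 2 — $11,704: deductible already satisfied, so owner's share is 25% × $11,704 = $2,926. Adding that to $1,842.50 gives $4,768.50, past the $4,400 cap; owner pays only $4,400 − $1,842.50 = $2,557.50. Insurer: $11,704 − $2,557.50 = $9,146.50.

$9,146.50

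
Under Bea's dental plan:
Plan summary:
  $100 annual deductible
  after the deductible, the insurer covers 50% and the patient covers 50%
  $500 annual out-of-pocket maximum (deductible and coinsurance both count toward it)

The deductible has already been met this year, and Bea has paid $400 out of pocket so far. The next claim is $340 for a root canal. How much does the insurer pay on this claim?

$240

The deductible is already satisfied, so the full bill goes to coinsurance.
Coinsurance: $340 × 50% = $170.
Adding $170 to the $400 already spent would give $570, which exceeds the $500 cap; the patient pays just $500 − $400 = $100.
The plan picks up $340 − $100 = $240.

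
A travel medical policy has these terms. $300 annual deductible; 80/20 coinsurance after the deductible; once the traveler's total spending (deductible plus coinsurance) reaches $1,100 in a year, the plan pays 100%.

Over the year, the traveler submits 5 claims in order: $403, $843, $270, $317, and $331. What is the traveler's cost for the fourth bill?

$63.40

Claim 1 — $403: deductible takes $300, $103 remains; 20% of $103 = $20.60. Traveler pays $320.60; OOP now $320.60.
Claim 2 — $843: 20% coinsurance on $843 = $168.60. Traveler owes $168.60 (running OOP $489.20).
Claim 3 — $270: 20% coinsurance on $270 = $54. Traveler pays $54; OOP now $543.20.
Claim 4 — $317: 20% coinsurance on $317 = $63.40. Traveler owes $63.40 (running OOP $606.60).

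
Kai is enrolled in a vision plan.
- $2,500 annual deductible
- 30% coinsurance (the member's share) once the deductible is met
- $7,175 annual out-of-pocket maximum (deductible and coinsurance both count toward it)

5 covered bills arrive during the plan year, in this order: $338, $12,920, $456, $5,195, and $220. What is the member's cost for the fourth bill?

Claim 1 — $338: all of it applies to the deductible. Member owes $338 (running OOP $338).
Claim 2 — $12,920: deductible takes $2,162, $10,758 remains; member's 30% is $3,227.40. Member owes $5,389.40 (running OOP $5,727.40).
Claim 3 — $456: deductible met; 30% of $456 = $136.80. Cost to member: $136.80. OOP to date $5,864.20.
Claim 4 — $5,195: 30% coinsurance on $5,195 = $1,558.50. Adding that to $5,864.20 gives $7,422.70, past the $7,175 cap; member pays only $7,175 − $5,864.20 = $1,310.80.

$1,310.80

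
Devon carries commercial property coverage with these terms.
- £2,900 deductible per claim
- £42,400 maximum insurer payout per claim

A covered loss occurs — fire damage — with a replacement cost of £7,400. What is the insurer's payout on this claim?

Subtract the deductible: £7,400 − £2,900 = £4,500.
£4,500 ≤ £42,400, so the limit doesn't bind; insurer pays £4,500.

£4,500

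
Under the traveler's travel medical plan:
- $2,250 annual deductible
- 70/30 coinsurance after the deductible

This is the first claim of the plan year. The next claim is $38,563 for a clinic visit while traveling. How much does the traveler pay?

Deductible not yet touched, so the first $2,250 of the bill goes to the deductible.
The remaining $36,313 (= $38,563 − $2,250) moves to coinsurance.
Traveler's 30% share of $36,313 is $10,893.90.
Traveler responsibility: $2,250 + $10,893.90 = $13,143.90.

$13,143.90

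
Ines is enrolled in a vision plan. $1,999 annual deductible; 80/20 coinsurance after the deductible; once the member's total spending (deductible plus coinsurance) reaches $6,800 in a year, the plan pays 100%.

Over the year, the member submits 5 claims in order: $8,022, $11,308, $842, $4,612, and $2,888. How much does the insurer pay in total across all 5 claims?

Claim 1 — $8,022: $1,999 finishes the deductible; $6,023 goes to coinsurance; coinsurance $6,023 × 20% = $1,204.60. Member pays $3,203.60; OOP now $3,203.60. Insurer: $8,022 − $3,203.60 = $4,818.40.
Claim 2 — $11,308: 20% coinsurance on $11,308 = $2,261.60. Member owes $2,261.60 (running OOP $5,465.20). Insurer: $11,308 − $2,261.60 = $9,046.40.
Claim 3 — $842: deductible already satisfied, so member's share is 20% × $842 = $168.40. Cost to member: $168.40. OOP to date $5,633.60. Insurer: $842 − $168.40 = $673.60.
Claim 4 — $4,612: 20% coinsurance on $4,612 = $922.40. Member pays $922.40; OOP now $6,556. Insurer: $4,612 − $922.40 = $3,689.60.
Claim 5 — $2,888: deductible met; 20% of $2,888 = $577.60. OOP would hit $7,133.60 > $6,800, so the cap limits the member to $6,800 − $6,556 = $244. Insurer: $2,888 − $244 = $2,644.
Insurer total: $4,818.40 + $9,046.40 + $673.60 + $3,689.60 + $2,644 = $20,872.

$20,872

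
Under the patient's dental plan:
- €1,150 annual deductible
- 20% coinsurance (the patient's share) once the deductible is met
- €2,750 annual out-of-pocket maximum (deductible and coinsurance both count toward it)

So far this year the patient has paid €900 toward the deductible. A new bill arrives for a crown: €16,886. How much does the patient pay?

€1,850

€900 of the €1,150 deductible is already met, leaving €250.
The remaining €16,636 (= €16,886 − €250) moves to coinsurance.
Coinsurance: €16,636 × 20% = €3,327.20.
Patient responsibility before any cap: €250 + €3,327.20 = €3,577.20.
Adding €3,577.20 to the €900 already spent would give €4,477.20, which exceeds the €2,750 cap; the patient pays just €2,750 − €900 = €1,850.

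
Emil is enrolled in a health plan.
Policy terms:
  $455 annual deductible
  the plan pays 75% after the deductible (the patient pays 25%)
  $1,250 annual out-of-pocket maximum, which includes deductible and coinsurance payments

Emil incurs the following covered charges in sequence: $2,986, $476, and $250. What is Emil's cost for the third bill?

$43.25

#1 ($2,986): deductible takes $455, $2,531 remains; 25% of $2,531 = $632.75. Patient pays $1,087.75; OOP now $1,087.75.
#2 ($476): deductible met; 25% of $476 = $119. Cost to patient: $119. OOP to date $1,206.75.
#3 ($250): 25% coinsurance on $250 = $62.50. That would push OOP to $1,269.25, over the $1,250 cap, so patient pays $1,250 − $1,206.75 = $43.25.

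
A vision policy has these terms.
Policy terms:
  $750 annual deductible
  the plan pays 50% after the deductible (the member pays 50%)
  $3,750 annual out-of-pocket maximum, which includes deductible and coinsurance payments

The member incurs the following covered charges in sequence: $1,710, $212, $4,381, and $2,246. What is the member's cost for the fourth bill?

Claim 1 — $1,710: $750 to deductible, leaving $960; coinsurance $960 × 50% = $480. Cost to member: $1,230. OOP to date $1,230.
Claim 2 — $212: deductible already satisfied, so member's share is 50% × $212 = $106. Member pays $106; OOP now $1,336.
Claim 3 — $4,381: deductible already satisfied, so member's share is 50% × $4,381 = $2,190.50. Member pays $2,190.50; OOP now $3,526.50.
Claim 4 — $2,246: 50% coinsurance on $2,246 = $1,123. Adding that to $3,526.50 gives $4,649.50, past the $3,750 cap; member pays only $3,750 − $3,526.50 = $223.50.

$223.50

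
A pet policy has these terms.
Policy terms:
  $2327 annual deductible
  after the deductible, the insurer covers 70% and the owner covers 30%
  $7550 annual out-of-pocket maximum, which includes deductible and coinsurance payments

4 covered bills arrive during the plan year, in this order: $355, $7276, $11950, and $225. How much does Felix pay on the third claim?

Claim 1 ($355): all of it applies to the deductible. Owner pays $355; OOP now $355.
Claim 2 ($7276): deductible takes $1972, $5304 remains; 30% of $5304 = $1591.20. Cost to owner: $3563.20. OOP to date $3918.20.
Claim 3 ($11950): deductible already satisfied, so owner's share is 30% × $11950 = $3585. Owner owes $3585 (running OOP $7503.20).

$3585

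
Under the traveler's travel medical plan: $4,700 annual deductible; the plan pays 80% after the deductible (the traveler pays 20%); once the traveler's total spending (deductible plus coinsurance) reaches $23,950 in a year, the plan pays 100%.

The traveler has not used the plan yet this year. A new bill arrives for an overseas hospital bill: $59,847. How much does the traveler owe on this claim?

Nothing has been paid toward the $4,700 deductible, so the first $4,700 of this charge is applied there.
The remaining $55,147 (= $59,847 − $4,700) moves to coinsurance.
Traveler's 20% share of $55,147 is $11,029.40.
So the traveler owes $4,700 + $11,029.40 = $15,729.40 before any cap.
Cumulative spending $0 + $15,729.40 = $15,729.40 stays under the $23,950 maximum.

$15,729.40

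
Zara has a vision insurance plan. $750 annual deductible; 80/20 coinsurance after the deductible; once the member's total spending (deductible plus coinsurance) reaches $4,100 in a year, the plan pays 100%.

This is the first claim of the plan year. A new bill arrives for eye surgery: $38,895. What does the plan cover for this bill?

Nothing has been paid toward the $750 deductible, so the first $750 of this charge is applied there.
That leaves $38,895 − $750 = $38,145 for coinsurance.
Coinsurance: $38,145 × 20% = $7,629.
So the member owes $750 + $7,629 = $8,379 before any cap.
Adding $8,379 to the $0 already spent would give $8,379, which exceeds the $4,100 cap; the member pays just $4,100 − $0 = $4,100.
Insurer pays the balance: $38,895 − $4,100 = $34,795.

$34,795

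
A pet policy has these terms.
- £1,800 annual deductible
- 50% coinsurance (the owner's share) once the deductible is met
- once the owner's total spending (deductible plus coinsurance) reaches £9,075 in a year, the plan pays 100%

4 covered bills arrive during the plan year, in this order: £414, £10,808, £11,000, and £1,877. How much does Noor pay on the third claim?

#1 (£414): all of it applies to the deductible. Owner owes £414 (running OOP £414).
#2 (£10,808): deductible takes £1,386, £9,422 remains; 50% of £9,422 = £4,711. Owner owes £6,097 (running OOP £6,511).
#3 (£11,000): 50% coinsurance on £11,000 = £5,500. OOP would hit £12,011 > £9,075, so the cap limits the owner to £9,075 − £6,511 = £2,564.

£2,564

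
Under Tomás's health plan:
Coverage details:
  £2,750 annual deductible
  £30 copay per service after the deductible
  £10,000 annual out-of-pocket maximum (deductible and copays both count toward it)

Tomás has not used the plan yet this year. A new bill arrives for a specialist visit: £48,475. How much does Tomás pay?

Nothing has been paid toward the £2,750 deductible, so the first £2,750 of this charge is applied there.
After the £2,750 deductible portion, £48,475 − £2,750 = £45,725 is subject to the copay.
Copay on this service: £30.
That puts the patient's cost at £2,750 + £30 = £2,780 before any cap.
Cumulative spending £0 + £2,780 = £2,780 stays under the £10,000 maximum.

£2,780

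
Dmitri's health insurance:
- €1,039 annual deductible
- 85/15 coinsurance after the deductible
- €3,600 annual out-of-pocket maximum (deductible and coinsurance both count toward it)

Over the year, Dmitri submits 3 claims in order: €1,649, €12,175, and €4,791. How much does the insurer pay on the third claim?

€4,147.75

#1 (€1,649): €1,039 finishes the deductible; €610 goes to coinsurance; coinsurance €610 × 15% = €91.50. Cost to patient: €1,130.50. OOP to date €1,130.50. Plan pays €1,649 − €1,130.50 = €518.50.
#2 (€12,175): deductible met; 15% of €12,175 = €1,826.25. Cost to patient: €1,826.25. OOP to date €2,956.75. Plan pays €12,175 − €1,826.25 = €10,348.75.
#3 (€4,791): deductible already satisfied, so patient's share is 15% × €4,791 = €718.65. That would push OOP to €3,675.40, over the €3,600 cap, so patient pays €3,600 − €2,956.75 = €643.25. Plan pays €4,791 − €643.25 = €4,147.75.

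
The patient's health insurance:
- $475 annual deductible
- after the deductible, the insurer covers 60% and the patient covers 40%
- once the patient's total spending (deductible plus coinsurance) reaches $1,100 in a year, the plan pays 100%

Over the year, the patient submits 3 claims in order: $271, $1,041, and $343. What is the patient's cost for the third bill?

#1 ($271): fully absorbed by the deductible. Patient pays $271; OOP now $271.
#2 ($1,041): $204 to deductible, leaving $837; 40% of $837 = $334.80. Patient pays $538.80; OOP now $809.80.
#3 ($343): deductible already satisfied, so patient's share is 40% × $343 = $137.20. Cost to patient: $137.20. OOP to date $947.

$137.20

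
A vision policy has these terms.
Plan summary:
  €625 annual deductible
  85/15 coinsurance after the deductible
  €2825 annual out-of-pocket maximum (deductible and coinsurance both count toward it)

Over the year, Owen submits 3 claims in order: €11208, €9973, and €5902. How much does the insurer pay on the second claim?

#1 (€11208): €625 to deductible, leaving €10583; 15% of €10583 = €1587.45. Member owes €2212.45 (running OOP €2212.45). Insurer: €11208 − €2212.45 = €8995.55.
#2 (€9973): deductible already satisfied, so member's share is 15% × €9973 = €1495.95. That would push OOP to €3708.40, over the €2825 cap, so member pays €2825 − €2212.45 = €612.55. Insurer: €9973 − €612.55 = €9360.45.

€9360.45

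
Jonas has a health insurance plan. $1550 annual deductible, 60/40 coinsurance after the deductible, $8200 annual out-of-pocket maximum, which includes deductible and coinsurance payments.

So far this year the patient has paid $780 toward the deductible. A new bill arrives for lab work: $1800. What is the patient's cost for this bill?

$780 of the $1550 deductible is already met, leaving $770.
That leaves $1800 − $770 = $1030 for coinsurance.
Coinsurance: $1030 × 40% = $412.
That puts the patient's cost at $770 + $412 = $1182 before any cap.
Cumulative spending $780 + $1182 = $1962 stays under the $8200 maximum.

$1182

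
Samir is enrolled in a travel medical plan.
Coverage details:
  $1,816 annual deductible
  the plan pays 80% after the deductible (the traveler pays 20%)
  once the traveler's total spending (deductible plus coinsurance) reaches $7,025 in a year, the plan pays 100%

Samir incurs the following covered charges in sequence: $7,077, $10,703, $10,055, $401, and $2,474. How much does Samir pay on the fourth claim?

Claim 1 ($7,077): $1,816 finishes the deductible; $5,261 goes to coinsurance; coinsurance $5,261 × 20% = $1,052.20. Traveler pays $2,868.20; OOP now $2,868.20.
Claim 2 ($10,703): 20% coinsurance on $10,703 = $2,140.60. Cost to traveler: $2,140.60. OOP to date $5,008.80.
Claim 3 ($10,055): deductible already satisfied, so traveler's share is 20% × $10,055 = $2,011. Traveler pays $2,011; OOP now $7,019.80.
Claim 4 ($401): deductible already satisfied, so traveler's share is 20% × $401 = $80.20. That would push OOP to $7,100, over the $7,025 cap, so traveler pays $7,025 − $7,019.80 = $5.20.

$5.20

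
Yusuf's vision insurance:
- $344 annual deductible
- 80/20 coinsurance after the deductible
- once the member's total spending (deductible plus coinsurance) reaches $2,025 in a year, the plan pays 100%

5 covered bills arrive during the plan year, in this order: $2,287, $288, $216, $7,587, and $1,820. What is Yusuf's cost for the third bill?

#1 ($2,287): $344 to deductible, leaving $1,943; member's 20% is $388.60. Cost to member: $732.60. OOP to date $732.60.
#2 ($288): deductible met; 20% of $288 = $57.60. Member pays $57.60; OOP now $790.20.
#3 ($216): 20% coinsurance on $216 = $43.20. Member pays $43.20; OOP now $833.40.

$43.20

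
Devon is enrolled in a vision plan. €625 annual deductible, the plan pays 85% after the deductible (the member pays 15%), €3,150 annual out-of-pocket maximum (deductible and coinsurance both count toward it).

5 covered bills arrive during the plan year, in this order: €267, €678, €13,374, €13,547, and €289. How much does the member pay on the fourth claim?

Claim 1 (€267): fully absorbed by the deductible. Cost to member: €267. OOP to date €267.
Claim 2 (€678): €358 finishes the deductible; €320 goes to coinsurance; member's 15% is €48. Member owes €406 (running OOP €673).
Claim 3 (€13,374): deductible met; 15% of €13,374 = €2,006.10. Member owes €2,006.10 (running OOP €2,679.10).
Claim 4 (€13,547): deductible met; 15% of €13,547 = €2,032.05. That would push OOP to €4,711.15, over the €3,150 cap, so member pays €3,150 − €2,679.10 = €470.90.

€470.90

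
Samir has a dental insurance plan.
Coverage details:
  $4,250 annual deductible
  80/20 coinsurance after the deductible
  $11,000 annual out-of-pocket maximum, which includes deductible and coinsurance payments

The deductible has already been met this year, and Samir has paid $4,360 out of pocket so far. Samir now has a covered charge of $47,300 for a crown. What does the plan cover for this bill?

$40,660

The deductible is already satisfied, so the full bill goes to coinsurance.
20% of $47,300 = $9,460 falls to the patient.
Year-to-date out-of-pocket would reach $4,360 + $9,460 = $13,820, above the $11,000 maximum, so the patient pays only $11,000 − $4,360 = $6,640.
The plan picks up $47,300 − $6,640 = $40,660.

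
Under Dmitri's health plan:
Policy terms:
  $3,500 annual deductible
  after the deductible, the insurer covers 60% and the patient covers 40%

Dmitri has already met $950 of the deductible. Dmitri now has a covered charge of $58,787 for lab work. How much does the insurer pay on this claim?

Deductible still to meet: $3,500 − $950 = $2,550.
After the $2,550 deductible portion, $58,787 − $2,550 = $56,237 is subject to coinsurance.
40% of $56,237 = $22,494.80 falls to the patient.
That puts the patient's cost at $2,550 + $22,494.80 = $25,044.80.
Insurer pays the balance: $58,787 − $25,044.80 = $33,742.20.

$33,742.20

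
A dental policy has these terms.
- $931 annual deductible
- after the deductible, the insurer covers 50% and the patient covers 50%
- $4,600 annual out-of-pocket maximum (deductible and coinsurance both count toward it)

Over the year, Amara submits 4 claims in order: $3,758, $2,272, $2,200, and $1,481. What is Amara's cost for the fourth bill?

Claim 1 — $3,758: deductible takes $931, $2,827 remains; patient's 50% is $1,413.50. Patient owes $2,344.50 (running OOP $2,344.50).
Claim 2 — $2,272: deductible already satisfied, so patient's share is 50% × $2,272 = $1,136. Patient pays $1,136; OOP now $3,480.50.
Claim 3 — $2,200: deductible met; 50% of $2,200 = $1,100. Cost to patient: $1,100. OOP to date $4,580.50.
Claim 4 — $1,481: deductible already satisfied, so patient's share is 50% × $1,481 = $740.50. Adding that to $4,580.50 gives $5,321, past the $4,600 cap; patient pays only $4,600 − $4,580.50 = $19.50.

$19.50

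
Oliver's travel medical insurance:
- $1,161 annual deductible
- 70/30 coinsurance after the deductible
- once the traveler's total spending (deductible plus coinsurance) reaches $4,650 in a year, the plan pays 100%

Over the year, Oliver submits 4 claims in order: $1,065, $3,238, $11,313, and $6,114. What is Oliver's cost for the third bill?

$2,546.40

#1 ($1,065): fully absorbed by the deductible. Cost to traveler: $1,065. OOP to date $1,065.
#2 ($3,238): $96 finishes the deductible; $3,142 goes to coinsurance; 30% of $3,142 = $942.60. Traveler pays $1,038.60; OOP now $2,103.60.
#3 ($11,313): deductible already satisfied, so traveler's share is 30% × $11,313 = $3,393.90. That would push OOP to $5,497.50, over the $4,650 cap, so traveler pays $4,650 − $2,103.60 = $2,546.40.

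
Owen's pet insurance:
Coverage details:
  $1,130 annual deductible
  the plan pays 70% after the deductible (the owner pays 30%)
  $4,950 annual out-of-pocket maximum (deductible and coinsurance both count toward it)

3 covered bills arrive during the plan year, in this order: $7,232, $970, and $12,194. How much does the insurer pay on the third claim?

#1 ($7,232): $1,130 finishes the deductible; $6,102 goes to coinsurance; 30% of $6,102 = $1,830.60. Owner pays $2,960.60; OOP now $2,960.60. Plan pays $7,232 − $2,960.60 = $4,271.40.
#2 ($970): deductible already satisfied, so owner's share is 30% × $970 = $291. Cost to owner: $291. OOP to date $3,251.60. Plan pays $970 − $291 = $679.
#3 ($12,194): deductible met; 30% of $12,194 = $3,658.20. That would push OOP to $6,909.80, over the $4,950 cap, so owner pays $4,950 − $3,251.60 = $1,698.40. Insurer: $12,194 − $1,698.40 = $10,495.60.

$10,495.60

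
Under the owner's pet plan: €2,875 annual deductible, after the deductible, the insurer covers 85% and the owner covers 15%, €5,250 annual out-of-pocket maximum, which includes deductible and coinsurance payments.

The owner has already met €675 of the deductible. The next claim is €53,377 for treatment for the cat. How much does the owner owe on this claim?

Deductible still to meet: €2,875 − €675 = €2,200.
The remaining €51,177 (= €53,377 − €2,200) moves to coinsurance.
Coinsurance: €51,177 × 15% = €7,676.55.
That puts the owner's cost at €2,200 + €7,676.55 = €9,876.55 before any cap.
Year-to-date out-of-pocket would reach €675 + €9,876.55 = €10,551.55, above the €5,250 maximum, so the owner pays only €5,250 − €675 = €4,575.

€4,575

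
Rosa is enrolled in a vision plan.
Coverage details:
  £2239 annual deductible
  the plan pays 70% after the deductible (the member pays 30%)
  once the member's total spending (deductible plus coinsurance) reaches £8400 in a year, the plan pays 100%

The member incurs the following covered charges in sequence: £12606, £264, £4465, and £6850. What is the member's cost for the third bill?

#1 (£12606): £2239 finishes the deductible; £10367 goes to coinsurance; coinsurance £10367 × 30% = £3110.10. Member owes £5349.10 (running OOP £5349.10).
#2 (£264): deductible met; 30% of £264 = £79.20. Member owes £79.20 (running OOP £5428.30).
#3 (£4465): deductible already satisfied, so member's share is 30% × £4465 = £1339.50. Member pays £1339.50; OOP now £6767.80.

£1339.50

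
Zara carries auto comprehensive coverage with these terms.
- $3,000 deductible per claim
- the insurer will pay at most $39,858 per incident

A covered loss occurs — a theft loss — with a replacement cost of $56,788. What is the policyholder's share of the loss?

$16,930

After the deductible, $56,788 − $3,000 = $53,788 remains.
The $39,858 per-incident cap binds; insurer pays $39,858.
Out of pocket: $56,788 − $39,858 = $16,930.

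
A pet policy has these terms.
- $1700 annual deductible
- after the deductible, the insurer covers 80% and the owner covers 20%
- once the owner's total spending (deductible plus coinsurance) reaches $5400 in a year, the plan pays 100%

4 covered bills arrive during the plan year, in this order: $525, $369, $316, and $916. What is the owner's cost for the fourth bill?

$575.20

Claim 1 — $525: fully absorbed by the deductible. Cost to owner: $525. OOP to date $525.
Claim 2 — $369: fully absorbed by the deductible. Owner owes $369 (running OOP $894).
Claim 3 — $316: entire amount goes to the deductible. Owner pays $316; OOP now $1210.
Claim 4 — $916: deductible takes $490, $426 remains; coinsurance $426 × 20% = $85.20. Owner owes $575.20 (running OOP $1785.20).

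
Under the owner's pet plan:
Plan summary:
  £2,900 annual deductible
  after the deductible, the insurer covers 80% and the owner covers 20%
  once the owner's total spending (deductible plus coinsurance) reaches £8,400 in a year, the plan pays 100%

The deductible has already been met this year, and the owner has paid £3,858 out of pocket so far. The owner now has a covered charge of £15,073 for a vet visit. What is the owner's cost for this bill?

The deductible is already satisfied, so the full bill goes to coinsurance.
Coinsurance: £15,073 × 20% = £3,014.60.
Cumulative spending £3,858 + £3,014.60 = £6,872.60 stays under the £8,400 maximum.

£3,014.60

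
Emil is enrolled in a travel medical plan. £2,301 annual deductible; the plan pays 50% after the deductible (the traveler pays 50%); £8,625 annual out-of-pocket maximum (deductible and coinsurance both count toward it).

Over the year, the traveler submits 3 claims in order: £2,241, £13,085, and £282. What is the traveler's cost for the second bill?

Claim 1 (£2,241): all of it applies to the deductible. Cost to traveler: £2,241. OOP to date £2,241.
Claim 2 (£13,085): £60 to deductible, leaving £13,025; traveler's 50% is £6,512.50. Together that's £60 + £6,512.50 = £6,572.50. That would push OOP to £8,813.50, over the £8,625 cap, so traveler pays £8,625 − £2,241 = £6,384.

£6,384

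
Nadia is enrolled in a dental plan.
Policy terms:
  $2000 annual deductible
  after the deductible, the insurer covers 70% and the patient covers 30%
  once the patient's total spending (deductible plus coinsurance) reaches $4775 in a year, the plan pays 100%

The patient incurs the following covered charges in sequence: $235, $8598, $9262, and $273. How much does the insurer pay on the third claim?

Claim 1 — $235: fully absorbed by the deductible. Cost to patient: $235. OOP to date $235. Plan pays $235 − $235 = $0.
Claim 2 — $8598: $1765 finishes the deductible; $6833 goes to coinsurance; coinsurance $6833 × 30% = $2049.90. Patient pays $3814.90; OOP now $4049.90. Plan pays $8598 − $3814.90 = $4783.10.
Claim 3 — $9262: deductible already satisfied, so patient's share is 30% × $9262 = $2778.60. OOP would hit $6828.50 > $4775, so the cap limits the patient to $4775 − $4049.90 = $725.10. Insurer: $9262 − $725.10 = $8536.90.

$8536.90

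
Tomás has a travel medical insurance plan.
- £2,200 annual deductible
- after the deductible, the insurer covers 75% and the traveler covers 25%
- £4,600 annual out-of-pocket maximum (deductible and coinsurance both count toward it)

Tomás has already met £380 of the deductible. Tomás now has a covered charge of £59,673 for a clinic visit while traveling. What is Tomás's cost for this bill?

Remaining deductible: £2,200 − £380 = £1,820.
After the £1,820 deductible portion, £59,673 − £1,820 = £57,853 is subject to coinsurance.
Coinsurance: £57,853 × 25% = £14,463.25.
So the traveler owes £1,820 + £14,463.25 = £16,283.25 before any cap.
That would bring total out-of-pocket to £16,663.25, past the £4,600 cap. The traveler is capped at £4,600 − £380 = £4,220 on this claim.

£4,220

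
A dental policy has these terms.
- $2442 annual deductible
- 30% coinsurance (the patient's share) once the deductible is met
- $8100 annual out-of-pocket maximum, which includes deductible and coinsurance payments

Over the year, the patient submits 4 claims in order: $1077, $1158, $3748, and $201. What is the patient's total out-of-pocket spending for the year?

$3564.60

Bill 1, $1077: entire amount goes to the deductible. Patient pays $1077; OOP now $1077.
Bill 2, $1158: entire amount goes to the deductible. Patient owes $1158 (running OOP $2235).
Bill 3, $3748: $207 finishes the deductible; $3541 goes to coinsurance; coinsurance $3541 × 30% = $1062.30. Cost to patient: $1269.30. OOP to date $3504.30.
Bill 4, $201: 30% coinsurance on $201 = $60.30. Patient pays $60.30; OOP now $3564.60.
Summing the patient's payments: $1077 + $1158 + $1269.30 + $60.30 = $3564.60.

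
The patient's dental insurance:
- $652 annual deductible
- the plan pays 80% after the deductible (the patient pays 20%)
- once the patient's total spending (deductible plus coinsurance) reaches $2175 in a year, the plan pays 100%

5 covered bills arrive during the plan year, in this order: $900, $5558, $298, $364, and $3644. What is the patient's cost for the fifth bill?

#1 ($900): $652 finishes the deductible; $248 goes to coinsurance; coinsurance $248 × 20% = $49.60. Patient pays $701.60; OOP now $701.60.
#2 ($5558): 20% coinsurance on $5558 = $1111.60. Patient pays $1111.60; OOP now $1813.20.
#3 ($298): deductible already satisfied, so patient's share is 20% × $298 = $59.60. Cost to patient: $59.60. OOP to date $1872.80.
#4 ($364): deductible already satisfied, so patient's share is 20% × $364 = $72.80. Patient pays $72.80; OOP now $1945.60.
#5 ($3644): deductible met; 20% of $3644 = $728.80. OOP would hit $2674.40 > $2175, so the cap limits the patient to $2175 − $1945.60 = $229.40.

$229.40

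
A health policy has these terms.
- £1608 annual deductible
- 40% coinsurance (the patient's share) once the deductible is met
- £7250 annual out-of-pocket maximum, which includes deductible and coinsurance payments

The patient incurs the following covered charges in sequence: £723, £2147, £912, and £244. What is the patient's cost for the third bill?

£364.80

Claim 1 (£723): fully absorbed by the deductible. Cost to patient: £723. OOP to date £723.
Claim 2 (£2147): £885 finishes the deductible; £1262 goes to coinsurance; 40% of £1262 = £504.80. Patient pays £1389.80; OOP now £2112.80.
Claim 3 (£912): 40% coinsurance on £912 = £364.80. Patient owes £364.80 (running OOP £2477.60).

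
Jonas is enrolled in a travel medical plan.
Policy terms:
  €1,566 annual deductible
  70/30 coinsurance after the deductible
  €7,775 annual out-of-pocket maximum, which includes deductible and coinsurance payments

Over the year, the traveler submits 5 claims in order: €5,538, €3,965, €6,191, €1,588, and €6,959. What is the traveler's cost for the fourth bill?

Claim 1 — €5,538: €1,566 finishes the deductible; €3,972 goes to coinsurance; 30% of €3,972 = €1,191.60. Traveler pays €2,757.60; OOP now €2,757.60.
Claim 2 — €3,965: 30% coinsurance on €3,965 = €1,189.50. Traveler pays €1,189.50; OOP now €3,947.10.
Claim 3 — €6,191: deductible met; 30% of €6,191 = €1,857.30. Cost to traveler: €1,857.30. OOP to date €5,804.40.
Claim 4 — €1,588: deductible met; 30% of €1,588 = €476.40. Traveler owes €476.40 (running OOP €6,280.80).

€476.40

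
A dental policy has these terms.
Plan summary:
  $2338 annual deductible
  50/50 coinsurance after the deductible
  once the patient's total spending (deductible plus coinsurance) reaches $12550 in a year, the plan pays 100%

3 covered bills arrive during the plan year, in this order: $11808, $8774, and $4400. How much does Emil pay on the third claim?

$1090

Claim 1 ($11808): deductible takes $2338, $9470 remains; coinsurance $9470 × 50% = $4735. Patient owes $7073 (running OOP $7073).
Claim 2 ($8774): 50% coinsurance on $8774 = $4387. Cost to patient: $4387. OOP to date $11460.
Claim 3 ($4400): deductible already satisfied, so patient's share is 50% × $4400 = $2200. That would push OOP to $13660, over the $12550 cap, so patient pays $12550 − $11460 = $1090.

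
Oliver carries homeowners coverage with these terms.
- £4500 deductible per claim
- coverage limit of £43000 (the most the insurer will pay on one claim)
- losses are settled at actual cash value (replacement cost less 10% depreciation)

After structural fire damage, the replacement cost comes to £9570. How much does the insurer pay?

£4113

Depreciate 10%: the covered value is £9570 × 0.9 = £8613.
Subtract the deductible: £8613 − £4500 = £4113.
That's under the £43000 cap, so the insurer reimburses the full £4113.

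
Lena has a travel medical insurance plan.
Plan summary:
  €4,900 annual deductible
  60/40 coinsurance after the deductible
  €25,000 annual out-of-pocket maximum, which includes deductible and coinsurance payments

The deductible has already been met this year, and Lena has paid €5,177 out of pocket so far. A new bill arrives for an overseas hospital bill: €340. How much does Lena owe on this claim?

€136

The deductible is already satisfied, so the full bill goes to coinsurance.
40% of €340 = €136 falls to the traveler.
Year-to-date out-of-pocket becomes €5,177 + €136 = €5,313, still under the €25,000 maximum, so no cap applies.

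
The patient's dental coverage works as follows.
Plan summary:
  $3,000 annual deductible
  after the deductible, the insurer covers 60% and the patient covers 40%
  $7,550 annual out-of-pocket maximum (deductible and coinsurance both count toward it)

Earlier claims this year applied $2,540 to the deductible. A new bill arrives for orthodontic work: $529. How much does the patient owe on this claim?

Deductible still to meet: $3,000 − $2,540 = $460.
After the $460 deductible portion, $529 − $460 = $69 is subject to coinsurance.
Patient's 40% share of $69 is $27.60.
So the patient owes $460 + $27.60 = $487.60 before any cap.
Year-to-date out-of-pocket becomes $2,540 + $487.60 = $3,027.60, still under the $7,550 maximum, so no cap applies.

$487.60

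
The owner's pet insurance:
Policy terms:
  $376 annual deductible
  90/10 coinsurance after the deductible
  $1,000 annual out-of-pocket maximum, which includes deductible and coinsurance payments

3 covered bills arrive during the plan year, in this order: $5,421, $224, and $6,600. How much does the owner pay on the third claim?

$97.10

Claim 1 — $5,421: $376 finishes the deductible; $5,045 goes to coinsurance; coinsurance $5,045 × 10% = $504.50. Owner pays $880.50; OOP now $880.50.
Claim 2 — $224: 10% coinsurance on $224 = $22.40. Owner owes $22.40 (running OOP $902.90).
Claim 3 — $6,600: deductible met; 10% of $6,600 = $660. OOP would hit $1,562.90 > $1,000, so the cap limits the owner to $1,000 − $902.90 = $97.10.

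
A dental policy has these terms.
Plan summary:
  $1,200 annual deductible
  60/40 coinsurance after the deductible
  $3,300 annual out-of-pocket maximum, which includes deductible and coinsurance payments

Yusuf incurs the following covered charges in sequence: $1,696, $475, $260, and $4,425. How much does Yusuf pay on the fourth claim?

$1,607.60

Claim 1 ($1,696): $1,200 to deductible, leaving $496; 40% of $496 = $198.40. Cost to patient: $1,398.40. OOP to date $1,398.40.
Claim 2 ($475): deductible already satisfied, so patient's share is 40% × $475 = $190. Cost to patient: $190. OOP to date $1,588.40.
Claim 3 ($260): deductible already satisfied, so patient's share is 40% × $260 = $104. Cost to patient: $104. OOP to date $1,692.40.
Claim 4 ($4,425): deductible met; 40% of $4,425 = $1,770. Adding that to $1,692.40 gives $3,462.40, past the $3,300 cap; patient pays only $3,300 − $1,692.40 = $1,607.60.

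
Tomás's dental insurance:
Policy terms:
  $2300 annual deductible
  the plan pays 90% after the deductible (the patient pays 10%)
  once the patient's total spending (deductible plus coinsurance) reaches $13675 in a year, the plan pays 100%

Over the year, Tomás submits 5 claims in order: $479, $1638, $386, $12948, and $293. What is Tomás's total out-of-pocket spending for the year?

$3644.40

Claim 1 — $479: entire amount goes to the deductible. Patient owes $479 (running OOP $479).
Claim 2 — $1638: entire amount goes to the deductible. Cost to patient: $1638. OOP to date $2117.
Claim 3 — $386: $183 finishes the deductible; $203 goes to coinsurance; coinsurance $203 × 10% = $20.30. Patient pays $203.30; OOP now $2320.30.
Claim 4 — $12948: 10% coinsurance on $12948 = $1294.80. Patient owes $1294.80 (running OOP $3615.10).
Claim 5 — $293: 10% coinsurance on $293 = $29.30. Patient owes $29.30 (running OOP $3644.40).
Total paid by the patient: $479 + $1638 + $203.30 + $1294.80 + $29.30 = $3644.40.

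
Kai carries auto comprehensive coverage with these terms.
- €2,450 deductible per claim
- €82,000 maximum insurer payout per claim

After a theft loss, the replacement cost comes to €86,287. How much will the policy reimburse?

After the deductible, €86,287 − €2,450 = €83,837 remains.
€83,837 exceeds the €82,000 limit, so the insurer pays the limit: €82,000.

€82,000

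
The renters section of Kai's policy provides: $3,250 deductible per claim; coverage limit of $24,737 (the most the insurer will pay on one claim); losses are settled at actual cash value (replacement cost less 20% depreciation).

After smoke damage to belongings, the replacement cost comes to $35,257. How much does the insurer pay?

$24,737

Actual cash value after 20% depreciation: $35,257 × 80% = $28,205.60.
Subtract the deductible: $28,205.60 − $3,250 = $24,955.60.
$24,955.60 exceeds the $24,737 limit, so the insurer pays the limit: $24,737.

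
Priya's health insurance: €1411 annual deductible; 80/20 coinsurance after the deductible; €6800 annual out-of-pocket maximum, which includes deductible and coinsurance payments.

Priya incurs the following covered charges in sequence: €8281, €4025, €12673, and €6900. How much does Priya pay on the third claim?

Claim 1 (€8281): €1411 finishes the deductible; €6870 goes to coinsurance; coinsurance €6870 × 20% = €1374. Cost to patient: €2785. OOP to date €2785.
Claim 2 (€4025): 20% coinsurance on €4025 = €805. Cost to patient: €805. OOP to date €3590.
Claim 3 (€12673): deductible already satisfied, so patient's share is 20% × €12673 = €2534.60. Patient pays €2534.60; OOP now €6124.60.

€2534.60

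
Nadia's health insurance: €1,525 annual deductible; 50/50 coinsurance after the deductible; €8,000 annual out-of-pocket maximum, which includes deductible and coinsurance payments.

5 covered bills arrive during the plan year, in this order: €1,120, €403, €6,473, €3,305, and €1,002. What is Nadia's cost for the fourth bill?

€1,652.50

Claim 1 (€1,120): entire amount goes to the deductible. Patient pays €1,120; OOP now €1,120.
Claim 2 (€403): entire amount goes to the deductible. Patient owes €403 (running OOP €1,523).
Claim 3 (€6,473): deductible takes €2, €6,471 remains; patient's 50% is €3,235.50. Patient pays €3,237.50; OOP now €4,760.50.
Claim 4 (€3,305): 50% coinsurance on €3,305 = €1,652.50. Patient pays €1,652.50; OOP now €6,413.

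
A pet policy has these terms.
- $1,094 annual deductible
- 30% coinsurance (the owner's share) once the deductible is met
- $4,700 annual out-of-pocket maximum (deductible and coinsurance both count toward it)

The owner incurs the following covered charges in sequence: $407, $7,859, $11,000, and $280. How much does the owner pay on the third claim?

$1,454.40

Claim 1 ($407): fully absorbed by the deductible. Cost to owner: $407. OOP to date $407.
Claim 2 ($7,859): $687 finishes the deductible; $7,172 goes to coinsurance; coinsurance $7,172 × 30% = $2,151.60. Owner pays $2,838.60; OOP now $3,245.60.
Claim 3 ($11,000): deductible met; 30% of $11,000 = $3,300. OOP would hit $6,545.60 > $4,700, so the cap limits the owner to $4,700 − $3,245.60 = $1,454.40.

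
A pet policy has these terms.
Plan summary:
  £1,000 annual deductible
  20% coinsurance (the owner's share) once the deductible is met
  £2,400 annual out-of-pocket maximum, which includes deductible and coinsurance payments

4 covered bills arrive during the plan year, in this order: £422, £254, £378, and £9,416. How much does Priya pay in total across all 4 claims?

Bill 1, £422: entire amount goes to the deductible. Owner owes £422 (running OOP £422).
Bill 2, £254: all of it applies to the deductible. Owner pays £254; OOP now £676.
Bill 3, £378: £324 to deductible, leaving £54; coinsurance £54 × 20% = £10.80. Owner pays £334.80; OOP now £1,010.80.
Bill 4, £9,416: 20% coinsurance on £9,416 = £1,883.20. OOP would hit £2,894 > £2,400, so the cap limits the owner to £2,400 − £1,010.80 = £1,389.20.
Summing the owner's payments: £422 + £254 + £334.80 + £1,389.20 = £2,400.

£2,400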